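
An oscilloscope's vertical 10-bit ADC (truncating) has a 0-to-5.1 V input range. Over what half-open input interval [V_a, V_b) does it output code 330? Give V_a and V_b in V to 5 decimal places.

[1.64355 V, 1.64854 V)

LSB = 5.1/2^10 = 4.980 mV.
V_a = V_low + 330·LSB = 1.64355 V; V_b = V_low + 331·LSB = 1.64854 V.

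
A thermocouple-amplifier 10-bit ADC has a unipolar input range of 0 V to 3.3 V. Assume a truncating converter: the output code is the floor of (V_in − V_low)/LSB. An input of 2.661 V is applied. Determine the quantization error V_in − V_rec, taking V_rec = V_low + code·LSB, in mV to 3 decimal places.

Step size: 3.3 V ÷ 2^10 = 3.223 mV.
Scaled input = 825.7164 LSBs, so code = 825.
Code 825 maps back to 0 + 825×0.00322266 V = 2.6586914 V.
Error = 2.661 − 2.6586914 = 0.00230859 V = 2.309 mV.

2.309 mV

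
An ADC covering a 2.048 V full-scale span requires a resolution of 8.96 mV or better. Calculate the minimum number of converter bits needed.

Number of steps required ≥ 2.048 V / 8.96 mV = 228.57.
Need 2^N ≥ 228.57; 2^7 = 128, 2^8 = 256.
Minimum N = 8.

8 bits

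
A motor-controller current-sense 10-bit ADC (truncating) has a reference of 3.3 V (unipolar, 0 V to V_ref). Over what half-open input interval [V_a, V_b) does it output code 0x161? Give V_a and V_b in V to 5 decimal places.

LSB = 3.3/2^10 = 3.223 mV.
Code 0x161 = 353 decimal.
V_a = V_low + 353·LSB = 1.1376 V; V_b = V_low + 354·LSB = 1.14082 V.

[1.13760 V, 1.14082 V)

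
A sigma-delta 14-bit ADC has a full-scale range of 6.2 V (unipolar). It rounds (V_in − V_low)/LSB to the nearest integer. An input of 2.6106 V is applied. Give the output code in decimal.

code 6899

LSB = 6.2 V / 16384 = 378.42 µV.
(V_in − V_low)/LSB = (2.6106 − 0) / 0.000378418 = 6898.721.
round(6898.721) = 6899.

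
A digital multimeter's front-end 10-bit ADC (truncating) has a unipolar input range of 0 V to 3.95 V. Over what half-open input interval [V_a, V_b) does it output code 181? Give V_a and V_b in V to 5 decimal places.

LSB = 3.95/2^10 = 3.857 mV.
V_a = V_low + 181·LSB = 0.698193 V; V_b = V_low + 182·LSB = 0.702051 V.

[0.69819 V, 0.70205 V)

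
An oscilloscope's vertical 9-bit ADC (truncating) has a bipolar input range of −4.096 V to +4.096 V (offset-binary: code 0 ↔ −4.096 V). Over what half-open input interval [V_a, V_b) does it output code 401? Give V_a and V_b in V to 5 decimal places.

LSB = 8.192/2^9 = 16.000 mV.
V_a = V_low + 401·LSB = 2.32 V; V_b = V_low + 402·LSB = 2.336 V.

[2.32000 V, 2.33600 V)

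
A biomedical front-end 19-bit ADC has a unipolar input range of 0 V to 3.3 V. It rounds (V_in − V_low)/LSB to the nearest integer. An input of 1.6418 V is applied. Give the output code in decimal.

code 260841

LSB = 3.3 V / 524288 = 6.29 µV.
Input sits at 260841.224 steps above V_low.
Round → code 260841.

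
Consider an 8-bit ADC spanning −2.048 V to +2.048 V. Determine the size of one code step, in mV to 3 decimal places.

Full-scale span = 4.096 V.
LSB = 4.096 / 2^8 = 4.096 / 256 = 0.016 V = 16.000 mV.

16.000 mV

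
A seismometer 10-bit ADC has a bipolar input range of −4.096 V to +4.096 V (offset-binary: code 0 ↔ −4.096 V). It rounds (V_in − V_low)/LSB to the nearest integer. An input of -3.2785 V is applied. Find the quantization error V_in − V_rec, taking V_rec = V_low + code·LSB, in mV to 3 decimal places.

One LSB is 8.192 V / 1024 = 8.000 mV.
Scaled input = 102.1875 LSBs, so code = 102.
Reconstructed: -3.28 V.
Difference: 0.0015 V → 1.500 mV.

1.500 mV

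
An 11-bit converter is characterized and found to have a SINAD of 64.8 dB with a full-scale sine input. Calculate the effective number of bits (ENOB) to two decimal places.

10.47 bits

ENOB = (SINAD − 1.76) / 6.02 = (64.8 − 1.76)/6.02 = 10.472.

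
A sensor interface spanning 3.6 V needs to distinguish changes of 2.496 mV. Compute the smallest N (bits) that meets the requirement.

Number of steps required ≥ 3.6 V / 2.496 mV = 1442.31.
Need 2^N ≥ 1442.31; 2^10 = 1024, 2^11 = 2048.
Minimum N = 11.

11 bits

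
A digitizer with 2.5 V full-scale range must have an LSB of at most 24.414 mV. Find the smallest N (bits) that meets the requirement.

7 bits

Number of steps required ≥ 2.5 V / 24.414 mV = 102.40.
Need 2^N ≥ 102.40; 2^6 = 64, 2^7 = 128.
Minimum N = 7.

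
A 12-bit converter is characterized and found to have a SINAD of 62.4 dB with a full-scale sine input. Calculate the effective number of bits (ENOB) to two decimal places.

ENOB = (SINAD − 1.76) / 6.02 = (62.4 − 1.76)/6.02 = 10.073.

10.07 bits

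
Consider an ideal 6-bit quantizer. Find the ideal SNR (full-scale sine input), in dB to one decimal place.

37.9 dB

SNR ≈ 6.02·N + 1.76 dB = 6.02·6 + 1.76 = 37.88 dB.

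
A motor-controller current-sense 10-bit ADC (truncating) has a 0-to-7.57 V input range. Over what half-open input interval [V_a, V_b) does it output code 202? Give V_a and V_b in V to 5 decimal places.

[1.49330 V, 1.50069 V)

LSB = 7.57/2^10 = 7.393 mV.
V_a = V_low + 202·LSB = 1.4933 V; V_b = V_low + 203·LSB = 1.50069 V.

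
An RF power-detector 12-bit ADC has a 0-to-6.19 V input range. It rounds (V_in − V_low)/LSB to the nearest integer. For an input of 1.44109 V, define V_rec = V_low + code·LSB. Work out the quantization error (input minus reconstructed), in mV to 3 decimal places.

-0.624 mV

LSB = 6.19/2^12 = 1.511 mV.
(V_in − V_low)/LSB = (1.44109 − 0)/0.00151123 = 953.5872 → code 954 (round).
Code 954 maps back to 0 + 954×0.00151123 V = 1.4417139 V.
V_in − V_rec = -0.000623867 V = -0.624 mV.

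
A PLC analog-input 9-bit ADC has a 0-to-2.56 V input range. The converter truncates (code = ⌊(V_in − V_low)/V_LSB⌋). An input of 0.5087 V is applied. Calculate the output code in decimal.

code 101

LSB = 2.56 V / 512 = 5.000 mV.
(0.5087 − 0) / 0.005 = 101.740 LSBs.
So the output code is 101.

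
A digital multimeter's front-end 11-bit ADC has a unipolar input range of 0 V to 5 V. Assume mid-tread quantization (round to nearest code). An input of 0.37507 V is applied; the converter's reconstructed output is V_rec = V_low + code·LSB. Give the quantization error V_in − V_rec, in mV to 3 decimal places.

-0.907 mV

One LSB is 5 V / 2048 = 2.441 mV.
Scaled input = 153.6287 LSBs, so code = 154.
V_rec = 0 + 154·0.00244141 = 0.37597656 V.
Difference: -0.000906563 V → -0.907 mV.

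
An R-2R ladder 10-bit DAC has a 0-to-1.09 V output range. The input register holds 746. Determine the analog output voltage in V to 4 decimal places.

0.7941 V

LSB = 1.09 V / 2^10 = 1.064 mV.
V_out = 0 + 746 × 0.00106445 V = 0.794082 V.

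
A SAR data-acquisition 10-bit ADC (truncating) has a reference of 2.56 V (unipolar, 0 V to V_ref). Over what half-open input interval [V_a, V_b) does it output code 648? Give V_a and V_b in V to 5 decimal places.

[1.62000 V, 1.62250 V)

LSB = 2.56/2^10 = 2.500 mV.
V_a = V_low + 648·LSB = 1.62 V; V_b = V_low + 649·LSB = 1.6225 V.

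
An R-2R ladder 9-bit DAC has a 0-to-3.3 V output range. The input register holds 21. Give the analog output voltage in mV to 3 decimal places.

135.352 mV

LSB = 3.3 V / 2^9 = 6.445 mV.
V_out = 0 + 21 × 0.00644531 V = 0.135352 V.
= 135.352 mV.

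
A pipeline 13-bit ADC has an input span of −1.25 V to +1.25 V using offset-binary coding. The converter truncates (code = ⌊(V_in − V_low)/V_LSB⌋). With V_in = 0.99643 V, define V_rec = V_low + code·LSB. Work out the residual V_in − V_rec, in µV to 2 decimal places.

31.07 µV

Step size: 2.5 V ÷ 2^13 = 305.18 µV.
(V_in − V_low)/LSB = (0.99643 − (−1.25))/0.000305176 = 7361.1018 → code 7361 (floor).
Code 7361 maps back to (−1.25) + 7361×0.000305176 V = 0.99639893 V.
Difference: 3.10742e-05 V → 31.07 µV.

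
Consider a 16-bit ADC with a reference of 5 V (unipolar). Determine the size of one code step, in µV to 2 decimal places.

Full-scale span = 5 V.
LSB = 5 / 2^16 = 5 / 65536 = 7.62939e-05 V = 76.29 µV.

76.29 µV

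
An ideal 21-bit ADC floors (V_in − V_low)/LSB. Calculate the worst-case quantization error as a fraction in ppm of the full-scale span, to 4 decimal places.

Truncating → worst-case error = 1 LSB = V_FS/2^21, so 1e+06/2097152 = 0.476837 ppm of full scale.

0.4768 ppm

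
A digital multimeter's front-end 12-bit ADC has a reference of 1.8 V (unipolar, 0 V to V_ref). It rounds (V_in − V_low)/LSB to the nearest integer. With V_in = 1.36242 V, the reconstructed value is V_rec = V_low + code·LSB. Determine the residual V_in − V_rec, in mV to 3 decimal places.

One LSB is 1.8 V / 4096 = 439.45 µV.
Scaled input = 3100.2624 LSBs, so code = 3100.
Code 3100 maps back to 0 + 3100×0.000439453 V = 1.3623047 V.
V_in − V_rec = 0.000115313 V = 0.115 mV.

0.115 mV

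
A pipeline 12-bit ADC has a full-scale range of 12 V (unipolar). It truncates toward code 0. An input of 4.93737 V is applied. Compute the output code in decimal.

With 4096 levels over 12 V, one step is 2.930 mV.
(V_in − V_low)/LSB = (4.93737 − 0) / 0.00292969 = 1685.289.
⌊·⌋(1685.289) = 1685.

code 1685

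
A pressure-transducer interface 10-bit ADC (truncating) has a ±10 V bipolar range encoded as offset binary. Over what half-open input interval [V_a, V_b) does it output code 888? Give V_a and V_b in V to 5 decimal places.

LSB = 20/2^10 = 19.531 mV.
V_a = V_low + 888·LSB = 7.34375 V; V_b = V_low + 889·LSB = 7.36328 V.

[7.34375 V, 7.36328 V)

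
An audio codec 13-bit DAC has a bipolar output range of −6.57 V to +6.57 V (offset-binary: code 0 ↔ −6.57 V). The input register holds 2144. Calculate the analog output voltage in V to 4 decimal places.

LSB = 13.14 V / 2^13 = 1.604 mV.
V_out = (−6.57) + 2144 × 0.001604 V = -3.13102 V.

-3.1310 V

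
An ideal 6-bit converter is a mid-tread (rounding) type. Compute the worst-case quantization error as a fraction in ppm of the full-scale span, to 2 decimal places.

Rounding → worst-case error = ½ LSB = V_FS/2^7, so 1e+06/128 = 7812.5 ppm of full scale.

7812.50 ppm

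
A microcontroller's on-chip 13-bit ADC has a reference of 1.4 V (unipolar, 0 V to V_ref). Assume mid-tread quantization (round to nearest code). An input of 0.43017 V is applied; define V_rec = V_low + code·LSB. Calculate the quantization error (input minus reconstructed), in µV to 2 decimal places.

Step size: 1.4 V ÷ 2^13 = 170.90 µV.
(V_in − V_low)/LSB = (0.43017 − 0)/0.000170898 = 2517.1090 → code 2517 (round).
Code 2517 maps back to 0 + 2517×0.000170898 V = 0.43015137 V.
Difference: 1.86328e-05 V → 18.63 µV.

18.63 µV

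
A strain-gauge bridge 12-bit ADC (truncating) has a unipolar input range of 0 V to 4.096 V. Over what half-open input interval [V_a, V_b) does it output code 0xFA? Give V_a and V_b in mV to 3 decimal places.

[250.000 mV, 251.000 mV)

LSB = 4.096/2^12 = 1.000 mV.
Code 0xFA = 250 decimal.
V_a = V_low + 250·LSB = 0.25 V; V_b = V_low + 251·LSB = 0.251 V.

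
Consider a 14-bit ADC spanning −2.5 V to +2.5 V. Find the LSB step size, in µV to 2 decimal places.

Full-scale span = 5 V.
LSB = 5 / 2^14 = 5 / 16384 = 0.000305176 V = 305.18 µV.

305.18 µV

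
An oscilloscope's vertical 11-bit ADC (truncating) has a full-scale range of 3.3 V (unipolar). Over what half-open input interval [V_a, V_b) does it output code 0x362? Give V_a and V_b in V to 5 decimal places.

[1.39541 V, 1.39702 V)

LSB = 3.3/2^11 = 1.611 mV.
Code 0x362 = 866 decimal.
V_a = V_low + 866·LSB = 1.39541 V; V_b = V_low + 867·LSB = 1.39702 V.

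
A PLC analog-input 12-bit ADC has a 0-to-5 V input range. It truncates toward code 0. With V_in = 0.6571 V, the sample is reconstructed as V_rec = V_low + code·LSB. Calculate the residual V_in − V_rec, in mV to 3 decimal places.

0.362 mV

One LSB is 5 V / 4096 = 1.221 mV.
(0.6571 − 0)/0.0012207 = 538.2963; ⌊·⌋ gives code 538.
V_rec = 0 + 538·0.0012207 = 0.65673828 V.
Error = 0.6571 − 0.65673828 = 0.000361719 V = 0.362 mV.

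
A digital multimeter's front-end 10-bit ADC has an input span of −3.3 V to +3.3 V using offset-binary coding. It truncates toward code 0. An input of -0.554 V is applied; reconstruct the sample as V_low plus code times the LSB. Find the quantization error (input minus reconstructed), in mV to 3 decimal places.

One LSB is 6.6 V / 1024 = 6.445 mV.
(-0.554 − (−3.3))/0.00644531 = 426.0461; ⌊·⌋ gives code 426.
Code 426 maps back to (−3.3) + 426×0.00644531 V = -0.55429688 V.
Error = -0.554 − (−0.55429688) = 0.000296875 V = 0.297 mV.

0.297 mV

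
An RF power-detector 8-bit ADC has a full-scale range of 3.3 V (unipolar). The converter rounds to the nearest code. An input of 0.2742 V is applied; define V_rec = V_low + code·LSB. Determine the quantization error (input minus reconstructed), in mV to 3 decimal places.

3.497 mV

Step size: 3.3 V ÷ 2^8 = 12.891 mV.
Scaled input = 21.2713 LSBs, so code = 21.
V_rec = 0 + 21·0.0128906 = 0.27070312 V.
Difference: 0.00349687 V → 3.497 mV.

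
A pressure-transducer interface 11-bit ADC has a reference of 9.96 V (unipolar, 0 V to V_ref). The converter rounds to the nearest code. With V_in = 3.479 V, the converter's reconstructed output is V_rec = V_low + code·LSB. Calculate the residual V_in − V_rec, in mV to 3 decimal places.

One LSB is 9.96 V / 2048 = 4.863 mV.
(3.479 − 0)/0.00486328 = 715.3606; round gives code 715.
Code 715 maps back to 0 + 715×0.00486328 V = 3.4772461 V.
Error = 3.479 − 3.4772461 = 0.00175391 V = 1.754 mV.

1.754 mV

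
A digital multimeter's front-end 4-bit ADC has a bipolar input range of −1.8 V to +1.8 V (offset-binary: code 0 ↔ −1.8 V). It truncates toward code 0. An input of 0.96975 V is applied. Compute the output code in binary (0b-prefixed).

Full-scale span = 3.6 V; LSB = 3.6/2^4 = 225.000 mV.
(0.96975 − (−1.8)) / 0.225 = 12.310 LSBs.
Floor → code 12.
In binary (0b-prefixed): 0b1100.

code 0b1100 (decimal 12)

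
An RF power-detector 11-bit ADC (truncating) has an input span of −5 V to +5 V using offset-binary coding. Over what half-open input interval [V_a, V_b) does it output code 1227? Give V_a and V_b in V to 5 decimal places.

LSB = 10/2^11 = 4.883 mV.
V_a = V_low + 1227·LSB = 0.991211 V; V_b = V_low + 1228·LSB = 0.996094 V.

[0.99121 V, 0.99609 V)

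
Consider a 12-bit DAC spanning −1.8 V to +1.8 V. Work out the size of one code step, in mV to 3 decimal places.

0.879 mV

Full-scale span = 3.6 V.
LSB = 3.6 / 2^12 = 3.6 / 4096 = 0.000878906 V = 0.879 mV.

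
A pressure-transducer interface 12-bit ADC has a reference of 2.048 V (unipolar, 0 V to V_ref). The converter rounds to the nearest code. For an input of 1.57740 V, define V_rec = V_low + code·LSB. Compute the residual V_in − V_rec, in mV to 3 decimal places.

One LSB is 2.048 V / 4096 = 0.500 mV.
Scaled input = 3154.8000 LSBs, so code = 3155.
Code 3155 maps back to 0 + 3155×0.0005 V = 1.5775 V.
Difference: -0.0001 V → -0.100 mV.

-0.100 mV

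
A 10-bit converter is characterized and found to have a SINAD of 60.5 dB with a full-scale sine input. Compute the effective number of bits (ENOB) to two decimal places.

9.76 bits

ENOB = (SINAD − 1.76) / 6.02 = (60.5 − 1.76)/6.02 = 9.757.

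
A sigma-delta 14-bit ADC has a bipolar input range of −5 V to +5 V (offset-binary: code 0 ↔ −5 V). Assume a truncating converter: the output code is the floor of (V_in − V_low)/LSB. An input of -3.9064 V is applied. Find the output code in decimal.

code 1791

LSB = 10 V / 16384 = 0.610 mV.
(V_in − V_low)/LSB = (-3.9064 − (−5)) / 0.000610352 = 1791.754.
So the output code is 1791.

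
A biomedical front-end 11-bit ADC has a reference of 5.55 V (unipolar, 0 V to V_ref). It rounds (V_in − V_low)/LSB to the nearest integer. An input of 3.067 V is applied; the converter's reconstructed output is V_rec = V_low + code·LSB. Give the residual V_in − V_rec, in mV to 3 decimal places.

-0.676 mV

LSB = 5.55/2^11 = 2.710 mV.
(3.067 − 0)/0.00270996 = 1131.7506; round gives code 1132.
Code 1132 maps back to 0 + 1132×0.00270996 V = 3.0676758 V.
V_in − V_rec = -0.000675781 V = -0.676 mV.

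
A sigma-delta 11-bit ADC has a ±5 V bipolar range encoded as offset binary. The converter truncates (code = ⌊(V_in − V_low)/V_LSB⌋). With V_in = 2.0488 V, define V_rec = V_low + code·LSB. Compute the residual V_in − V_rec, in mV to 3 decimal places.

LSB = 10/2^11 = 4.883 mV.
(V_in − V_low)/LSB = (2.0488 − (−5))/0.00488281 = 1443.5942 → code 1443 (floor).
Code 1443 maps back to (−5) + 1443×0.00488281 V = 2.0458984 V.
Difference: 0.00290156 V → 2.902 mV.

2.902 mV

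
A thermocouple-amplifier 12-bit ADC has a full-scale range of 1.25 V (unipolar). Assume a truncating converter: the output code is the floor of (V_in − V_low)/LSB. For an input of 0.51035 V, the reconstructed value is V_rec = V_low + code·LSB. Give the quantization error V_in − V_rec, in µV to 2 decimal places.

96.09 µV

One LSB is 1.25 V / 4096 = 305.18 µV.
(V_in − V_low)/LSB = (0.51035 − 0)/0.000305176 = 1672.3149 → code 1672 (floor).
V_rec = 0 + 1672·0.000305176 = 0.51025391 V.
V_in − V_rec = 9.60938e-05 V = 96.09 µV.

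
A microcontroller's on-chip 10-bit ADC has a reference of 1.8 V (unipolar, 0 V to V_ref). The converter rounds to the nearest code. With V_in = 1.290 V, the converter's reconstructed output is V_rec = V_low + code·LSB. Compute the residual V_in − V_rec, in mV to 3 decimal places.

-0.234 mV

LSB = 1.8/2^10 = 1.758 mV.
(V_in − V_low)/LSB = (1.290 − 0)/0.00175781 = 733.8667 → code 734 (round).
V_rec = 0 + 734·0.00175781 = 1.2902344 V.
Error = 1.290 − 1.2902344 = -0.000234375 V = -0.234 mV.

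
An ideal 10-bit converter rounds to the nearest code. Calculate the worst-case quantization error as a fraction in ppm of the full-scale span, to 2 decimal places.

Rounding → worst-case error = ½ LSB = V_FS/2^11, so 1e+06/2048 = 488.281 ppm of full scale.

488.28 ppm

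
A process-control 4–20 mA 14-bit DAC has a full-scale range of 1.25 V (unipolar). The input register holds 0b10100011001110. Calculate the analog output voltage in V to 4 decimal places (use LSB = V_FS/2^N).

0.7970 V

LSB = 1.25 V / 2^14 = 76.29 µV.
Code 0b10100011001110 = 10446 decimal.
V_out = 0 + 10446 × 7.62939e-05 V = 0.796967 V.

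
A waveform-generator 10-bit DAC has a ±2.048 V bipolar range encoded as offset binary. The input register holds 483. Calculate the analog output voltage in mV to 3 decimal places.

-116.000 mV

LSB = 4.096 V / 2^10 = 4.000 mV.
V_out = (−2.048) + 483 × 0.004 V = -0.116 V.
= -116.000 mV.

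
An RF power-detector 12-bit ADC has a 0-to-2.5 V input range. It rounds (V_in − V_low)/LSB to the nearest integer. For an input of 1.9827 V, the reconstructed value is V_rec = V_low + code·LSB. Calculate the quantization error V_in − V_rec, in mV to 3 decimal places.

0.278 mV

LSB = 2.5/2^12 = 0.610 mV.
(1.9827 − 0)/0.000610352 = 3248.4557; round gives code 3248.
Code 3248 maps back to 0 + 3248×0.000610352 V = 1.9824219 V.
V_in − V_rec = 0.000278125 V = 0.278 mV.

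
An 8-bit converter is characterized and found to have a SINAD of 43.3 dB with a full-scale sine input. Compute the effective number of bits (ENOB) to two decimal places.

ENOB = (SINAD − 1.76) / 6.02 = (43.3 − 1.76)/6.02 = 6.900.

6.90 bits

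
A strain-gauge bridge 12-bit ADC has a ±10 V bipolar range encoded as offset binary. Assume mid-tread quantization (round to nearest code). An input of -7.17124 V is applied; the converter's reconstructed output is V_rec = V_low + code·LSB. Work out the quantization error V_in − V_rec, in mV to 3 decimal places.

Step size: 20 V ÷ 2^12 = 4.883 mV.
(-7.17124 − (−10))/0.00488281 = 579.3300; round gives code 579.
Code 579 maps back to (−10) + 579×0.00488281 V = -7.1728516 V.
V_in − V_rec = 0.00161156 V = 1.612 mV.

1.612 mV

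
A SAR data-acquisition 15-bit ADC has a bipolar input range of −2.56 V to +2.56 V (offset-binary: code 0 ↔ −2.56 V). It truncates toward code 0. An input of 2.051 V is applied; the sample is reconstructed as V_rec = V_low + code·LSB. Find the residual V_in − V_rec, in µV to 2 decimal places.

62.50 µV

Step size: 5.12 V ÷ 2^15 = 156.25 µV.
Scaled input = 29510.4000 LSBs, so code = 29510.
V_rec = (−2.56) + 29510·0.00015625 = 2.0509375 V.
Difference: 6.25e-05 V → 62.50 µV.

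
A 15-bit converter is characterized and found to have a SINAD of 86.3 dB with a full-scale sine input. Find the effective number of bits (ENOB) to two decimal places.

14.04 bits

ENOB = (SINAD − 1.76) / 6.02 = (86.3 − 1.76)/6.02 = 14.043.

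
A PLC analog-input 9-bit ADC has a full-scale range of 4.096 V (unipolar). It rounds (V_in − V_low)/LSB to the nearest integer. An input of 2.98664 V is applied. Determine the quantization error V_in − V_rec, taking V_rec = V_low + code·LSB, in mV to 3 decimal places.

Step size: 4.096 V ÷ 2^9 = 8.000 mV.
(V_in − V_low)/LSB = (2.98664 − 0)/0.008 = 373.3300 → code 373 (round).
Reconstructed: 2.984 V.
Difference: 0.00264 V → 2.640 mV.

2.640 mV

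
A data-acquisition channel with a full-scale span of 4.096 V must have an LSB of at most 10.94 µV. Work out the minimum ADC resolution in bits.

Number of steps required ≥ 4.096 V / 10.94 µV = 374405.85.
Need 2^N ≥ 374405.85; 2^18 = 262144, 2^19 = 524288.
Minimum N = 19.

19 bits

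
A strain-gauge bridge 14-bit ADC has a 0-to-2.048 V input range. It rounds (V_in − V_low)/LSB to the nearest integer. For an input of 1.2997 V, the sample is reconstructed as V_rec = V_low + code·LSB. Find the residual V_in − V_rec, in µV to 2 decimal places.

-50.00 µV

One LSB is 2.048 V / 16384 = 125.00 µV.
Scaled input = 10397.6000 LSBs, so code = 10398.
Code 10398 maps back to 0 + 10398×0.000125 V = 1.29975 V.
Error = 1.2997 − 1.29975 = -5e-05 V = -50.00 µV.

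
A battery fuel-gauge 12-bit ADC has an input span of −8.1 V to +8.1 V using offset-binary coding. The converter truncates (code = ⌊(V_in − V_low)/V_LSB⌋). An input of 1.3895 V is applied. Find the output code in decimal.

code 2399

With 4096 levels over 16.2 V, one step is 3.955 mV.
Input sits at 2399.320 steps above V_low.
⌊·⌋(2399.320) = 2399.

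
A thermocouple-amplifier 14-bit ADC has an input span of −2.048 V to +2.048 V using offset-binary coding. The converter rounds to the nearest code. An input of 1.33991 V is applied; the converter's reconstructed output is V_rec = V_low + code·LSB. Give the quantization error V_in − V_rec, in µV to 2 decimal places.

-90.00 µV

LSB = 4.096/2^14 = 250.00 µV.
Scaled input = 13551.6400 LSBs, so code = 13552.
Reconstructed: 1.34 V.
Error = 1.33991 − 1.34 = -9e-05 V = -90.00 µV.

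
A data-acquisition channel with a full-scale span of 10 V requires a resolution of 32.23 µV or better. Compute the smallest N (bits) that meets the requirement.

Number of steps required ≥ 10 V / 32.23 µV = 310269.93.
Need 2^N ≥ 310269.93; 2^18 = 262144, 2^19 = 524288.
Minimum N = 19.

19 bits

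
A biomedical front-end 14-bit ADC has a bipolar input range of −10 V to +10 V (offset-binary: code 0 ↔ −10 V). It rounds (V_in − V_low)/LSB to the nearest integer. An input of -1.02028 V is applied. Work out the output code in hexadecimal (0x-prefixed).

With 16384 levels over 20 V, one step is 1.221 mV.
(V_in − V_low)/LSB = (-1.02028 − (−10)) / 0.0012207 = 7356.187.
Round → code 7356.
In hexadecimal (0x-prefixed): 0x1CBC.

code 0x1CBC (decimal 7356)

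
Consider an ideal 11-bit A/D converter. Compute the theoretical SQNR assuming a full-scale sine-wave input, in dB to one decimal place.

68.0 dB

SNR ≈ 6.02·N + 1.76 dB = 6.02·11 + 1.76 = 67.98 dB.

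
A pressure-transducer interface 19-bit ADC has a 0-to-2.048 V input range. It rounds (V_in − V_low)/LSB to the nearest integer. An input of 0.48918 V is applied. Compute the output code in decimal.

code 125230

LSB = 2.048 V / 524288 = 3.91 µV.
(0.48918 − 0) / 3.90625e-06 = 125230.080 LSBs.
So the output code is 125230.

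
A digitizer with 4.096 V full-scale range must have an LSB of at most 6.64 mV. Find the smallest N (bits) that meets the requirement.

10 bits

Number of steps required ≥ 4.096 V / 6.64 mV = 616.87.
Need 2^N ≥ 616.87; 2^9 = 512, 2^10 = 1024.
Minimum N = 10.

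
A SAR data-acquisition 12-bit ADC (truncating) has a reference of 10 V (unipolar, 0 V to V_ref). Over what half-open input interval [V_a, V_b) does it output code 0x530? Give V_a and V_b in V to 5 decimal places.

LSB = 10/2^12 = 2.441 mV.
Code 0x530 = 1328 decimal.
V_a = V_low + 1328·LSB = 3.24219 V; V_b = V_low + 1329·LSB = 3.24463 V.

[3.24219 V, 3.24463 V)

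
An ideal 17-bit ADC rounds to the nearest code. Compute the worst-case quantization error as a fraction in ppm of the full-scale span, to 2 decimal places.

Rounding → worst-case error = ½ LSB = V_FS/2^18, so 1e+06/262144 = 3.8147 ppm of full scale.

3.81 ppm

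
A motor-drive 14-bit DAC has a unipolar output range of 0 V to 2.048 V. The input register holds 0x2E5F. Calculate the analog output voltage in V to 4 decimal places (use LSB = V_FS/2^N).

LSB = 2.048 V / 2^14 = 125.00 µV.
Code 0x2E5F = 11871 decimal.
V_out = 0 + 11871 × 0.000125 V = 1.48388 V.

1.4839 V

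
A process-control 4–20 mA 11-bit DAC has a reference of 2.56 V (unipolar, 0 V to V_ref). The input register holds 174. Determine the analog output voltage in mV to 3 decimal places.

217.500 mV

LSB = 2.56 V / 2^11 = 1.250 mV.
V_out = 0 + 174 × 0.00125 V = 0.2175 V.
= 217.500 mV.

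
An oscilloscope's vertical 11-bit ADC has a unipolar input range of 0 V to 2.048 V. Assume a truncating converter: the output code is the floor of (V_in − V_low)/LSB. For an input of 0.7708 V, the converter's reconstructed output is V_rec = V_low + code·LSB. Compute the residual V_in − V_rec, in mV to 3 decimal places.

0.800 mV

One LSB is 2.048 V / 2048 = 1.000 mV.
(0.7708 − 0)/0.001 = 770.8000; ⌊·⌋ gives code 770.
V_rec = 0 + 770·0.001 = 0.77 V.
V_in − V_rec = 0.0008 V = 0.800 mV.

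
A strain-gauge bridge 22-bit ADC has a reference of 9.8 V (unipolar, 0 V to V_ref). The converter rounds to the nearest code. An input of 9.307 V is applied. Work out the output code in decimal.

Full-scale span = 9.8 V; LSB = 9.8/2^22 = 2.34 µV.
Input sits at 3983304.829 steps above V_low.
So the output code is 3983305.

code 3983305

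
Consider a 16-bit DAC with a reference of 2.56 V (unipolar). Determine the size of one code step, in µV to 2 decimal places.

39.06 µV

Full-scale span = 2.56 V.
LSB = 2.56 / 2^16 = 2.56 / 65536 = 3.90625e-05 V = 39.06 µV.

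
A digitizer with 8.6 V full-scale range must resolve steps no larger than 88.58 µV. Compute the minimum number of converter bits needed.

17 bits

Number of steps required ≥ 8.6 V / 88.58 µV = 97087.38.
Need 2^N ≥ 97087.38; 2^16 = 65536, 2^17 = 131072.
Minimum N = 17.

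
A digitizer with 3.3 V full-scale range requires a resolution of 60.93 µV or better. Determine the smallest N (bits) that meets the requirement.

16 bits

Number of steps required ≥ 3.3 V / 60.93 µV = 54160.51.
Need 2^N ≥ 54160.51; 2^15 = 32768, 2^16 = 65536.
Minimum N = 16.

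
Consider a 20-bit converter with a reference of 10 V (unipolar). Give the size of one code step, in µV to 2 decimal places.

Full-scale span = 10 V.
LSB = 10 / 2^20 = 10 / 1048576 = 9.53674e-06 V = 9.54 µV.

9.54 µV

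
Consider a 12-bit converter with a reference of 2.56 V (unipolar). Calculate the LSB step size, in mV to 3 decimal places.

0.625 mV

Full-scale span = 2.56 V.
LSB = 2.56 / 2^12 = 2.56 / 4096 = 0.000625 V = 0.625 mV.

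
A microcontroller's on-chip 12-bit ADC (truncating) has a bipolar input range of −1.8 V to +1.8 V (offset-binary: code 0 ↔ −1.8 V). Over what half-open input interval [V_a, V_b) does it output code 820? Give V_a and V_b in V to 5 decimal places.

LSB = 3.6/2^12 = 0.879 mV.
V_a = V_low + 820·LSB = -1.0793 V; V_b = V_low + 821·LSB = -1.07842 V.

[-1.07930 V, -1.07842 V)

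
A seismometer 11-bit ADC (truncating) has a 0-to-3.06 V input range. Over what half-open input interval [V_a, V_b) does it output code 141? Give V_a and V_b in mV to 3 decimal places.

LSB = 3.06/2^11 = 1.494 mV.
V_a = V_low + 141·LSB = 0.210674 V; V_b = V_low + 142·LSB = 0.212168 V.

[210.674 mV, 212.168 mV)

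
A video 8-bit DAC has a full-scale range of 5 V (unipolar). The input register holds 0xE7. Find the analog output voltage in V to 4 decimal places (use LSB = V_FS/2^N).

LSB = 5 V / 2^8 = 19.531 mV.
Code 0xE7 = 231 decimal.
V_out = 0 + 231 × 0.0195312 V = 4.51172 V.

4.5117 V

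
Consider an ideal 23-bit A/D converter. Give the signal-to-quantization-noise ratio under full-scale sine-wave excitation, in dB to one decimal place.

SNR ≈ 6.02·N + 1.76 dB = 6.02·23 + 1.76 = 140.22 dB.

140.2 dB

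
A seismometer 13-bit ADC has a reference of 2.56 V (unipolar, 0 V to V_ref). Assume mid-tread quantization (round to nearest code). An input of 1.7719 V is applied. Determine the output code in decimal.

code 5670

Full-scale span = 2.56 V; LSB = 2.56/2^13 = 312.50 µV.
(V_in − V_low)/LSB = (1.7719 − 0) / 0.0003125 = 5670.080.
So the output code is 5670.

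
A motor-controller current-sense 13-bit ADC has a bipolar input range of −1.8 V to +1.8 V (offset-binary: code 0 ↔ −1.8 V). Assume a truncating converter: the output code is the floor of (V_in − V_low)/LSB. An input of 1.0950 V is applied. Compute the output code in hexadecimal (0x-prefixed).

code 0x19BB (decimal 6587)

Full-scale span = 3.6 V; LSB = 3.6/2^13 = 439.45 µV.
Input sits at 6587.733 steps above V_low.
⌊·⌋(6587.733) = 6587.
In hexadecimal (0x-prefixed): 0x19BB.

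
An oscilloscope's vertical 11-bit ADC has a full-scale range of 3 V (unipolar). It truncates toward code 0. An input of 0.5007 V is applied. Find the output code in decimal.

code 341

With 2048 levels over 3 V, one step is 1.465 mV.
(0.5007 − 0) / 0.00146484 = 341.811 LSBs.
Floor → code 341.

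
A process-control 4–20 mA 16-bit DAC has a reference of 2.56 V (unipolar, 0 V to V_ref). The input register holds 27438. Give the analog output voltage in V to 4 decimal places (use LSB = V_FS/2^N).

1.0718 V

LSB = 2.56 V / 2^16 = 39.06 µV.
V_out = 0 + 27438 × 3.90625e-05 V = 1.0718 V.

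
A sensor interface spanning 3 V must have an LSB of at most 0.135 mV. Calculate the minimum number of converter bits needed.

Number of steps required ≥ 3 V / 0.135 mV = 22222.22.
Need 2^N ≥ 22222.22; 2^14 = 16384, 2^15 = 32768.
Minimum N = 15.

15 bits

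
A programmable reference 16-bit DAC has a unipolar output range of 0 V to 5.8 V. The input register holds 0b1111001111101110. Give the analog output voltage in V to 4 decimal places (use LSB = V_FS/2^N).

LSB = 5.8 V / 2^16 = 88.50 µV.
Code 0b1111001111101110 = 62446 decimal.
V_out = 0 + 62446 × 8.8501e-05 V = 5.52653 V.

5.5265 V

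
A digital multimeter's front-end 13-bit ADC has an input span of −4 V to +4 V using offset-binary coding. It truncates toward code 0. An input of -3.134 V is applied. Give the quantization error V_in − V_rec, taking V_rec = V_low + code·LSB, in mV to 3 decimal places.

0.766 mV

One LSB is 8 V / 8192 = 0.977 mV.
(V_in − V_low)/LSB = (-3.134 − (−4))/0.000976562 = 886.7840 → code 886 (floor).
V_rec = (−4) + 886·0.000976562 = -3.1347656 V.
Difference: 0.000765625 V → 0.766 mV.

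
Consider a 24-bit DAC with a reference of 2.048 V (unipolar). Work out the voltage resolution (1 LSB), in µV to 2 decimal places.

0.12 µV

Full-scale span = 2.048 V.
LSB = 2.048 / 2^24 = 2.048 / 16777216 = 1.2207e-07 V = 0.12 µV.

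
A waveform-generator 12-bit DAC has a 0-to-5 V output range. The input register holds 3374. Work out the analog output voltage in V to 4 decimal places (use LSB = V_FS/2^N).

LSB = 5 V / 2^12 = 1.221 mV.
V_out = 0 + 3374 × 0.0012207 V = 4.11865 V.

4.1187 V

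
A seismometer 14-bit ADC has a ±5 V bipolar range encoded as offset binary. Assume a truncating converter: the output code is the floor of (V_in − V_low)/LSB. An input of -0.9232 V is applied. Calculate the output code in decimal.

code 6679

With 16384 levels over 10 V, one step is 0.610 mV.
(-0.9232 − (−5)) / 0.000610352 = 6679.429 LSBs.
So the output code is 6679.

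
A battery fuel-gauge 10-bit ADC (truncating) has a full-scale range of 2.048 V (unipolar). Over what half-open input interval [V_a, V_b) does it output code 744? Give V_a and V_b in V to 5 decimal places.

LSB = 2.048/2^10 = 2.000 mV.
V_a = V_low + 744·LSB = 1.488 V; V_b = V_low + 745·LSB = 1.49 V.

[1.48800 V, 1.49000 V)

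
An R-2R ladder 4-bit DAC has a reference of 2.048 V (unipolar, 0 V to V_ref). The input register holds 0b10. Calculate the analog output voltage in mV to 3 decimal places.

256.000 mV

LSB = 2.048 V / 2^4 = 128.000 mV.
Code 0b10 = 2 decimal.
V_out = 0 + 2 × 0.128 V = 0.256 V.
= 256.000 mV.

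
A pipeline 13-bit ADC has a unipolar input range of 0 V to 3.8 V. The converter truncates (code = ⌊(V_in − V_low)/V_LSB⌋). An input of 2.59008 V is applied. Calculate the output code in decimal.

Full-scale span = 3.8 V; LSB = 3.8/2^13 = 463.87 µV.
Input sits at 5583.667 steps above V_low.
So the output code is 5583.

code 5583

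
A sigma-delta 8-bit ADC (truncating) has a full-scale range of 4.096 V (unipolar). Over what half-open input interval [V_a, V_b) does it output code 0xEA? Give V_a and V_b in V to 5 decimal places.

[3.74400 V, 3.76000 V)

LSB = 4.096/2^8 = 16.000 mV.
Code 0xEA = 234 decimal.
V_a = V_low + 234·LSB = 3.744 V; V_b = V_low + 235·LSB = 3.76 V.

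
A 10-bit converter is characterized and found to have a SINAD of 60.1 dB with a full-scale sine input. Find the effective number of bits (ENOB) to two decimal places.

ENOB = (SINAD − 1.76) / 6.02 = (60.1 − 1.76)/6.02 = 9.691.

9.69 bits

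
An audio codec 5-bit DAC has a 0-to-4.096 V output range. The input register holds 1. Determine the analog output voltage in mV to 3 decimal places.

LSB = 4.096 V / 2^5 = 128.000 mV.
V_out = 0 + 1 × 0.128 V = 0.128 V.
= 128.000 mV.

128.000 mV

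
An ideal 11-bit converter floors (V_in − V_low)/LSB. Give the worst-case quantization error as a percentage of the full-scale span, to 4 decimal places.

0.0488 %

Truncating → worst-case error = 1 LSB = V_FS/2^11, so 100/2048 = 0.0488281 % of full scale.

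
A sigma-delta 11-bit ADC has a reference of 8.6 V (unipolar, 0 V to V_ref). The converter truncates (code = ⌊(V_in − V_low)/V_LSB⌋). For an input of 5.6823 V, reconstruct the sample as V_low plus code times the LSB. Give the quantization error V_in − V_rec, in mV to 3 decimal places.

0.757 mV

Step size: 8.6 V ÷ 2^11 = 4.199 mV.
Scaled input = 1353.1803 LSBs, so code = 1353.
Code 1353 maps back to 0 + 1353×0.00419922 V = 5.681543 V.
V_in − V_rec = 0.000757031 V = 0.757 mV.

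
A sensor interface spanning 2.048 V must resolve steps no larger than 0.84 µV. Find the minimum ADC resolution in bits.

22 bits

Number of steps required ≥ 2.048 V / 0.84 µV = 2438095.24.
Need 2^N ≥ 2438095.24; 2^21 = 2097152, 2^22 = 4194304.
Minimum N = 22.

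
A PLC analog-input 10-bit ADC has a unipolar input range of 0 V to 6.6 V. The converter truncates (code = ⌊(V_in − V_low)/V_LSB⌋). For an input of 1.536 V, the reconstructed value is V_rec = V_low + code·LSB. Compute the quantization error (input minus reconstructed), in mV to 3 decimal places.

Step size: 6.6 V ÷ 2^10 = 6.445 mV.
(V_in − V_low)/LSB = (1.536 − 0)/0.00644531 = 238.3127 → code 238 (floor).
Code 238 maps back to 0 + 238×0.00644531 V = 1.5339844 V.
V_in − V_rec = 0.00201563 V = 2.016 mV.

2.016 mV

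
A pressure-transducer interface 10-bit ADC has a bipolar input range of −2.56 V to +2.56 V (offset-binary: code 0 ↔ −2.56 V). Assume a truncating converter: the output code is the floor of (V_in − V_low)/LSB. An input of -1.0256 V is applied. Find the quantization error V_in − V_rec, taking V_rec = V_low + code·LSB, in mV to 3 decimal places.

LSB = 5.12/2^10 = 5.000 mV.
(V_in − V_low)/LSB = (-1.0256 − (−2.56))/0.005 = 306.8800 → code 306 (floor).
Code 306 maps back to (−2.56) + 306×0.005 V = -1.03 V.
Difference: 0.0044 V → 4.400 mV.

4.400 mV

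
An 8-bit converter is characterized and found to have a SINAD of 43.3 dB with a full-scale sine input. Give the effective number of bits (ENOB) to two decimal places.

ENOB = (SINAD − 1.76) / 6.02 = (43.3 − 1.76)/6.02 = 6.900.

6.90 bits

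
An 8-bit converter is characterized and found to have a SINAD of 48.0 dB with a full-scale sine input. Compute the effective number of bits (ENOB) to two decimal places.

ENOB = (SINAD − 1.76) / 6.02 = (48.0 − 1.76)/6.02 = 7.681.

7.68 bits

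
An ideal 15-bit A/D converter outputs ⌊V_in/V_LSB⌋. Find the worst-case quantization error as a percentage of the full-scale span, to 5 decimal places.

0.00305 %

Truncating → worst-case error = 1 LSB = V_FS/2^15, so 100/32768 = 0.00305176 % of full scale.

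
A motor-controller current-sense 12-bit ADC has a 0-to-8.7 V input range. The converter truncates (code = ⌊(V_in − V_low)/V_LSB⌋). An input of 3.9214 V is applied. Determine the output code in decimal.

code 1846

Full-scale span = 8.7 V; LSB = 8.7/2^12 = 2.124 mV.
Input sits at 1846.213 steps above V_low.
Floor → code 1846.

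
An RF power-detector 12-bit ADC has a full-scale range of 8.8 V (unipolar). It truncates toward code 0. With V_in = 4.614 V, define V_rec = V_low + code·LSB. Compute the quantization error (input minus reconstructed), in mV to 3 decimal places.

LSB = 8.8/2^12 = 2.148 mV.
(V_in − V_low)/LSB = (4.614 − 0)/0.00214844 = 2147.6073 → code 2147 (floor).
Code 2147 maps back to 0 + 2147×0.00214844 V = 4.6126953 V.
Error = 4.614 − 4.6126953 = 0.00130469 V = 1.305 mV.

1.305 mV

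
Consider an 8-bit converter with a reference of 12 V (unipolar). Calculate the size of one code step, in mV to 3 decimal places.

46.875 mV

Full-scale span = 12 V.
LSB = 12 / 2^8 = 12 / 256 = 0.046875 V = 46.875 mV.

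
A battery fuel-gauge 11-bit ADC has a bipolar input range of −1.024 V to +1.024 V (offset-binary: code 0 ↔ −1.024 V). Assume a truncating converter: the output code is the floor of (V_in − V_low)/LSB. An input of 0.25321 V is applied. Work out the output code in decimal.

With 2048 levels over 2.048 V, one step is 1.000 mV.
(V_in − V_low)/LSB = (0.25321 − (−1.024)) / 0.001 = 1277.210.
Floor → code 1277.

code 1277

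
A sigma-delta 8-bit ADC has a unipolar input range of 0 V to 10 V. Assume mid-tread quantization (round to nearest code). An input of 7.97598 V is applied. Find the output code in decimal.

LSB = 10 V / 256 = 39.062 mV.
(V_in − V_low)/LSB = (7.97598 − 0) / 0.0390625 = 204.185.
Round → code 204.

code 204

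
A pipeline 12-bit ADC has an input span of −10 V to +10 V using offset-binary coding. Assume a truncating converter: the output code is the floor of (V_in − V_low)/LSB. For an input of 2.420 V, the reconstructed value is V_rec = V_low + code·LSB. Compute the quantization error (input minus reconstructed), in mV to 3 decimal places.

3.008 mV

LSB = 20/2^12 = 4.883 mV.
(V_in − V_low)/LSB = (2.420 − (−10))/0.00488281 = 2543.6160 → code 2543 (floor).
Code 2543 maps back to (−10) + 2543×0.00488281 V = 2.4169922 V.
Error = 2.420 − 2.4169922 = 0.00300781 V = 3.008 mV.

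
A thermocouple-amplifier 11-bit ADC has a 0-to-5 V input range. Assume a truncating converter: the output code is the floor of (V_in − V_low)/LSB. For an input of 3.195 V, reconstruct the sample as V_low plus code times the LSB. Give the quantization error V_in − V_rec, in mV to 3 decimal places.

One LSB is 5 V / 2048 = 2.441 mV.
(3.195 − 0)/0.00244141 = 1308.6720; ⌊·⌋ gives code 1308.
V_rec = 0 + 1308·0.00244141 = 3.1933594 V.
Difference: 0.00164062 V → 1.641 mV.

1.641 mV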